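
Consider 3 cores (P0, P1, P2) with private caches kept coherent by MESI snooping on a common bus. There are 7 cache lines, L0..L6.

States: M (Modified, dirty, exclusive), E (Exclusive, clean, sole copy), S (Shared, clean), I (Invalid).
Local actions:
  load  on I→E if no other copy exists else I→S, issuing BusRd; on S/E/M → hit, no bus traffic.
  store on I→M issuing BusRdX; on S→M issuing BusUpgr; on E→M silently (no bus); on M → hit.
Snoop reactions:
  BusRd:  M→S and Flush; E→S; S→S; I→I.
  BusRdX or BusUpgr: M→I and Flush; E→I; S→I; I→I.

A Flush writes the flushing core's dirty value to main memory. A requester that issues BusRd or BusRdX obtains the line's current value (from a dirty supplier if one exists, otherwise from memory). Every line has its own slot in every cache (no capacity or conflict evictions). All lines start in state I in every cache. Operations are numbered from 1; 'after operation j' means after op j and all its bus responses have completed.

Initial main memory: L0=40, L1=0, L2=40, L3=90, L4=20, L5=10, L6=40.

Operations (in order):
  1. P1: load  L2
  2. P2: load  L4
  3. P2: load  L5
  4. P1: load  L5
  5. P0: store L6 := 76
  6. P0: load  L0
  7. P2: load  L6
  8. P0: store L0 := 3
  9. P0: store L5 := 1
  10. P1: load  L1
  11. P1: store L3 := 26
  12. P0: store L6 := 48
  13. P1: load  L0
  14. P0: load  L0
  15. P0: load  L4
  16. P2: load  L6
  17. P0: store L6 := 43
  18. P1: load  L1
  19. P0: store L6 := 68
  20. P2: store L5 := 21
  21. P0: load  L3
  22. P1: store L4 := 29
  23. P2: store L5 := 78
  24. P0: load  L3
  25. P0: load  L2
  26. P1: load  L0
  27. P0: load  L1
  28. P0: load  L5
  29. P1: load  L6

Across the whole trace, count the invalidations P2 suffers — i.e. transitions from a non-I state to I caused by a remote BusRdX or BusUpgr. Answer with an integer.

step 1: P1: load  L2  ⟶  IEI  (L2)  txn=BusRd  M[L2]=40
step 2: P2: load  L4  ⟶  IIE  (L4)  txn=BusRd  M[L4]=20
step 3: P2: load  L5  ⟶  IIE  (L5)  txn=BusRd  M[L5]=10
step 4: P1: load  L5  ⟶  ISS  (L5)  txn=BusRd  M[L5]=10
step 5: P0: store L6 := 76  ⟶  MII  (L6)  txn=BusRdX  M[L6]=40
step 6: P0: load  L0  ⟶  EII  (L0)  txn=BusRd  M[L0]=40
step 7: P2: load  L6  ⟶  SIS  (L6)  txn=BusRd+Flush  M[L6]=76
step 8: P0: store L0 := 3  ⟶  MII  (L0)  txn=∅  M[L0]=40
step 9: P0: store L5 := 1  ⟶  MII  (L5)  txn=BusRdX  M[L5]=10
step 10: P1: load  L1  ⟶  IEI  (L1)  txn=BusRd  M[L1]=0
step 11: P1: store L3 := 26  ⟶  IMI  (L3)  txn=BusRdX  M[L3]=90
step 12: P0: store L6 := 48  ⟶  MII  (L6)  txn=BusUpgr  M[L6]=76
step 13: P1: load  L0  ⟶  SSI  (L0)  txn=BusRd+Flush  M[L0]=3
step 14: P0: load  L0  ⟶  SSI  (L0)  txn=∅  M[L0]=3
step 15: P0: load  L4  ⟶  SIS  (L4)  txn=BusRd  M[L4]=20
step 16: P2: load  L6  ⟶  SIS  (L6)  txn=BusRd+Flush  M[L6]=48
step 17: P0: store L6 := 43  ⟶  MII  (L6)  txn=BusUpgr  M[L6]=48
step 18: P1: load  L1  ⟶  IEI  (L1)  txn=∅  M[L1]=0
step 19: P0: store L6 := 68  ⟶  MII  (L6)  txn=∅  M[L6]=48
step 20: P2: store L5 := 21  ⟶  IIM  (L5)  txn=BusRdX+Flush  M[L5]=1
step 21: P0: load  L3  ⟶  SSI  (L3)  txn=BusRd+Flush  M[L3]=26
step 22: P1: store L4 := 29  ⟶  IMI  (L4)  txn=BusRdX  M[L4]=20
step 23: P2: store L5 := 78  ⟶  IIM  (L5)  txn=∅  M[L5]=1
step 24: P0: load  L3  ⟶  SSI  (L3)  txn=∅  M[L3]=26
step 25: P0: load  L2  ⟶  SSI  (L2)  txn=BusRd  M[L2]=40
step 26: P1: load  L0  ⟶  SSI  (L0)  txn=∅  M[L0]=3
step 27: P0: load  L1  ⟶  SSI  (L1)  txn=BusRd  M[L1]=0
step 28: P0: load  L5  ⟶  SIS  (L5)  txn=BusRd+Flush  M[L5]=78
step 29: P1: load  L6  ⟶  SSI  (L6)  txn=BusRd+Flush  M[L6]=68

invalidations = 4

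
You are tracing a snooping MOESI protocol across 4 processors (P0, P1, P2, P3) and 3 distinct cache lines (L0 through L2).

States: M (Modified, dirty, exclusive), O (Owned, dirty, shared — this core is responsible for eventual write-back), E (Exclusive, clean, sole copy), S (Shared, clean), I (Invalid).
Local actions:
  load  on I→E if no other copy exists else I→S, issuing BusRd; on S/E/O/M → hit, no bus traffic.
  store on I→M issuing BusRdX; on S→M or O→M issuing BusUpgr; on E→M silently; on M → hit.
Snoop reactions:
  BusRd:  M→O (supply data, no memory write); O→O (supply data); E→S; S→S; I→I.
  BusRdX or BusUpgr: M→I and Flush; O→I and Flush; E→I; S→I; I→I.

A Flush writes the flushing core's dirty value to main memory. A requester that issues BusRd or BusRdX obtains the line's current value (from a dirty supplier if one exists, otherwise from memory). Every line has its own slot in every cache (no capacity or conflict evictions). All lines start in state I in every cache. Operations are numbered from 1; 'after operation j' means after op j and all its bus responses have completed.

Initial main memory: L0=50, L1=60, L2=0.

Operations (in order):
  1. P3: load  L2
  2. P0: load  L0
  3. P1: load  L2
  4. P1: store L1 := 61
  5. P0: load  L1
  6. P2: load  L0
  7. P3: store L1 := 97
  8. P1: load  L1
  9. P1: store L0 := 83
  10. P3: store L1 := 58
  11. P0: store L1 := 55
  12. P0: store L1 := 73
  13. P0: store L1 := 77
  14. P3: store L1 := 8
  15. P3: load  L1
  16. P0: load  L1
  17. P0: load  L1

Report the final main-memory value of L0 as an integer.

memory[L0] = 50

step 1: P3: load  L2  ⟶  IIIE  (L2)  txn=BusRd  M[L2]=0
step 2: P0: load  L0  ⟶  EIII  (L0)  txn=BusRd  M[L0]=50
step 3: P1: load  L2  ⟶  ISIS  (L2)  txn=BusRd  M[L2]=0
step 4: P1: store L1 := 61  ⟶  IMII  (L1)  txn=BusRdX  M[L1]=60
step 5: P0: load  L1  ⟶  SOII  (L1)  txn=BusRd  M[L1]=60
step 6: P2: load  L0  ⟶  SISI  (L0)  txn=BusRd  M[L0]=50
step 7: P3: store L1 := 97  ⟶  IIIM  (L1)  txn=BusRdX+Flush  M[L1]=61
step 8: P1: load  L1  ⟶  ISIO  (L1)  txn=BusRd  M[L1]=61
step 9: P1: store L0 := 83  ⟶  IMII  (L0)  txn=BusRdX  M[L0]=50
step 10: P3: store L1 := 58  ⟶  IIIM  (L1)  txn=BusUpgr  M[L1]=61
step 11: P0: store L1 := 55  ⟶  MIII  (L1)  txn=BusRdX+Flush  M[L1]=58
step 12: P0: store L1 := 73  ⟶  MIII  (L1)  txn=∅  M[L1]=58
step 13: P0: store L1 := 77  ⟶  MIII  (L1)  txn=∅  M[L1]=58
step 14: P3: store L1 := 8  ⟶  IIIM  (L1)  txn=BusRdX+Flush  M[L1]=77
step 15: P3: load  L1  ⟶  IIIM  (L1)  txn=∅  M[L1]=77
step 16: P0: load  L1  ⟶  SIIO  (L1)  txn=BusRd  M[L1]=77
step 17: P0: load  L1  ⟶  SIIO  (L1)  txn=∅  M[L1]=77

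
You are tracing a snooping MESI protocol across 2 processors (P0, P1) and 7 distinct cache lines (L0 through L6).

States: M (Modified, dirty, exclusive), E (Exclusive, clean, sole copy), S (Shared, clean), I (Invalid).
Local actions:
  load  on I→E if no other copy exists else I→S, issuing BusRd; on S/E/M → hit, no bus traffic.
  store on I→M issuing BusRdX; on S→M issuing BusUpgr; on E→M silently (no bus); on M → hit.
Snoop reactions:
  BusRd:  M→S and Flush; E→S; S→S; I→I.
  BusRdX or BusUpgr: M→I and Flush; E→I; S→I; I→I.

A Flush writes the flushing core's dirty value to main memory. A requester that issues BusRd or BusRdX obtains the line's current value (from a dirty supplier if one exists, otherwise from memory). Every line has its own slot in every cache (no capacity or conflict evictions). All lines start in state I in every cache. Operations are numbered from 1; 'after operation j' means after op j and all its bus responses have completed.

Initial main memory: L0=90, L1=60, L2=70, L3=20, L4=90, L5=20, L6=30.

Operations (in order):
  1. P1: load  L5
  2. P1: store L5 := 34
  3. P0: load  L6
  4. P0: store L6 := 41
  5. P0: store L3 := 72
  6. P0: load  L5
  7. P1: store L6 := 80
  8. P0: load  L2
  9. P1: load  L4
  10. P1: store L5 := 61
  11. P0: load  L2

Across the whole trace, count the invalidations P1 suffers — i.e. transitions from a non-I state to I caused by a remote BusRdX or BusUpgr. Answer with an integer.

invalidations = 0

step 1: P1: load  L5  ⟶  IE  (L5)  txn=BusRd  M[L5]=20
step 2: P1: store L5 := 34  ⟶  IM  (L5)  txn=∅  M[L5]=20
step 3: P0: load  L6  ⟶  EI  (L6)  txn=BusRd  M[L6]=30
step 4: P0: store L6 := 41  ⟶  MI  (L6)  txn=∅  M[L6]=30
step 5: P0: store L3 := 72  ⟶  MI  (L3)  txn=BusRdX  M[L3]=20
step 6: P0: load  L5  ⟶  SS  (L5)  txn=BusRd+Flush  M[L5]=34
step 7: P1: store L6 := 80  ⟶  IM  (L6)  txn=BusRdX+Flush  M[L6]=41
step 8: P0: load  L2  ⟶  EI  (L2)  txn=BusRd  M[L2]=70
step 9: P1: load  L4  ⟶  IE  (L4)  txn=BusRd  M[L4]=90
step 10: P1: store L5 := 61  ⟶  IM  (L5)  txn=BusUpgr  M[L5]=34
step 11: P0: load  L2  ⟶  EI  (L2)  txn=∅  M[L2]=70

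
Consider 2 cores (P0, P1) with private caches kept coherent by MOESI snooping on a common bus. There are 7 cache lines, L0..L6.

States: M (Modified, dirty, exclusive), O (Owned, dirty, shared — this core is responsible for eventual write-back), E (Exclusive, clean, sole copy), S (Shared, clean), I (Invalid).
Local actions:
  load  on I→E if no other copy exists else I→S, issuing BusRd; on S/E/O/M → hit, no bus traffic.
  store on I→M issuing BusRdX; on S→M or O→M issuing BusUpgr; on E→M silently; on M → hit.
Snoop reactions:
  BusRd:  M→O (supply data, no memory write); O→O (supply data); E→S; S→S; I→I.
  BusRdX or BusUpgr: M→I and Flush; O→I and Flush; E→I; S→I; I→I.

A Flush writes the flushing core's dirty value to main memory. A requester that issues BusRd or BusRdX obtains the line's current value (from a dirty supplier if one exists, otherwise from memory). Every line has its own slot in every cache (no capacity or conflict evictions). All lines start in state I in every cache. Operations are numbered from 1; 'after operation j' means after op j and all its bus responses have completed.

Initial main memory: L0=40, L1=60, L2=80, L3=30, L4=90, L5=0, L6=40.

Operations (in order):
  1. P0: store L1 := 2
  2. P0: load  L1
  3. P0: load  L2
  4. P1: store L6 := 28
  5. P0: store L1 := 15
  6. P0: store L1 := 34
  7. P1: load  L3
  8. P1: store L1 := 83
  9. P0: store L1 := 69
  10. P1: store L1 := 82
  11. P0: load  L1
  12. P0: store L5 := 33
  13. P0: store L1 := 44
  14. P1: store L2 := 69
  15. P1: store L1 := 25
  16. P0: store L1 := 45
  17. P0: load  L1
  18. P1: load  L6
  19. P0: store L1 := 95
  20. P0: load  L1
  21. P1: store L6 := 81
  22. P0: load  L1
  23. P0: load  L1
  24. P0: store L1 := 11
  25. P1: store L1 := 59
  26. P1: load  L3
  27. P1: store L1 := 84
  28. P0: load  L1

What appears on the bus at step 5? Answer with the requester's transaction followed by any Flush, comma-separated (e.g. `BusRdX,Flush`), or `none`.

bus = none

  op1 P0: store L1 := 2 → M/I on L1; bus BusRdX; mem=60
  op2 P0: load  L1 → M/I on L1; bus (none); mem=60
  op3 P0: load  L2 → E/I on L2; bus BusRd; mem=80
  op4 P1: store L6 := 28 → I/M on L6; bus BusRdX; mem=40
  op5 P0: store L1 := 15 → M/I on L1; bus (none); mem=60
  op6 P0: store L1 := 34 → M/I on L1; bus (none); mem=60
  op7 P1: load  L3 → I/E on L3; bus BusRd; mem=30
  op8 P1: store L1 := 83 → I/M on L1; bus BusRdX Flush; mem=34
  op9 P0: store L1 := 69 → M/I on L1; bus BusRdX Flush; mem=83
  op10 P1: store L1 := 82 → I/M on L1; bus BusRdX Flush; mem=69
  op11 P0: load  L1 → S/O on L1; bus BusRd; mem=69
  op12 P0: store L5 := 33 → M/I on L5; bus BusRdX; mem=0
  op13 P0: store L1 := 44 → M/I on L1; bus BusUpgr Flush; mem=82
  op14 P1: store L2 := 69 → I/M on L2; bus BusRdX; mem=80
  op15 P1: store L1 := 25 → I/M on L1; bus BusRdX Flush; mem=44
  op16 P0: store L1 := 45 → M/I on L1; bus BusRdX Flush; mem=25
  op17 P0: load  L1 → M/I on L1; bus (none); mem=25
  op18 P1: load  L6 → I/M on L6; bus (none); mem=40
  op19 P0: store L1 := 95 → M/I on L1; bus (none); mem=25
  op20 P0: load  L1 → M/I on L1; bus (none); mem=25
  op21 P1: store L6 := 81 → I/M on L6; bus (none); mem=40
  op22 P0: load  L1 → M/I on L1; bus (none); mem=25
  op23 P0: load  L1 → M/I on L1; bus (none); mem=25
  op24 P0: store L1 := 11 → M/I on L1; bus (none); mem=25
  op25 P1: store L1 := 59 → I/M on L1; bus BusRdX Flush; mem=11
  op26 P1: load  L3 → I/E on L3; bus (none); mem=30
  op27 P1: store L1 := 84 → I/M on L1; bus (none); mem=11
  op28 P0: load  L1 → S/O on L1; bus BusRd; mem=11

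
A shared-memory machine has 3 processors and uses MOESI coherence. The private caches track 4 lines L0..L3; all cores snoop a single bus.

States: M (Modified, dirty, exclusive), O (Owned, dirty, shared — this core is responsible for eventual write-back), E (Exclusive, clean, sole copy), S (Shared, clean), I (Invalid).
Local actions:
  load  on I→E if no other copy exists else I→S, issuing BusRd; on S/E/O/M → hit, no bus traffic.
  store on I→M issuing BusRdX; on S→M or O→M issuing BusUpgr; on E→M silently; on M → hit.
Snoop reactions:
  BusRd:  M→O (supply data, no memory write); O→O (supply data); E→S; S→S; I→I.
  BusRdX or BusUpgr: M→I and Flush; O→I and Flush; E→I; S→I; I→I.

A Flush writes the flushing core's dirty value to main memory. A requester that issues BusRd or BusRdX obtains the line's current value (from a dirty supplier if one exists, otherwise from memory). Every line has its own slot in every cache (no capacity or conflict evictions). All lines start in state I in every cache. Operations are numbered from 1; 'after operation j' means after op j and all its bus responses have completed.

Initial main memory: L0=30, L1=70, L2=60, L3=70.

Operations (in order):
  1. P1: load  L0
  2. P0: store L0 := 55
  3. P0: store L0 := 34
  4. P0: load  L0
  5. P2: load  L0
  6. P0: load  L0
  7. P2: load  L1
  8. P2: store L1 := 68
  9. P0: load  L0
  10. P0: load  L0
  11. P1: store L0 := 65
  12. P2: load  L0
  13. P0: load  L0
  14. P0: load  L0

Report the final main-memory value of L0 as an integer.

step 1: P1: load  L0  ⟶  IEI  (L0)  txn=BusRd  M[L0]=30
step 2: P0: store L0 := 55  ⟶  MII  (L0)  txn=BusRdX  M[L0]=30
step 3: P0: store L0 := 34  ⟶  MII  (L0)  txn=∅  M[L0]=30
step 4: P0: load  L0  ⟶  MII  (L0)  txn=∅  M[L0]=30
step 5: P2: load  L0  ⟶  OIS  (L0)  txn=BusRd  M[L0]=30
step 6: P0: load  L0  ⟶  OIS  (L0)  txn=∅  M[L0]=30
step 7: P2: load  L1  ⟶  IIE  (L1)  txn=BusRd  M[L1]=70
step 8: P2: store L1 := 68  ⟶  IIM  (L1)  txn=∅  M[L1]=70
step 9: P0: load  L0  ⟶  OIS  (L0)  txn=∅  M[L0]=30
step 10: P0: load  L0  ⟶  OIS  (L0)  txn=∅  M[L0]=30
step 11: P1: store L0 := 65  ⟶  IMI  (L0)  txn=BusRdX+Flush  M[L0]=34
step 12: P2: load  L0  ⟶  IOS  (L0)  txn=BusRd  M[L0]=34
step 13: P0: load  L0  ⟶  SOS  (L0)  txn=BusRd  M[L0]=34
step 14: P0: load  L0  ⟶  SOS  (L0)  txn=∅  M[L0]=34

memory[L0] = 34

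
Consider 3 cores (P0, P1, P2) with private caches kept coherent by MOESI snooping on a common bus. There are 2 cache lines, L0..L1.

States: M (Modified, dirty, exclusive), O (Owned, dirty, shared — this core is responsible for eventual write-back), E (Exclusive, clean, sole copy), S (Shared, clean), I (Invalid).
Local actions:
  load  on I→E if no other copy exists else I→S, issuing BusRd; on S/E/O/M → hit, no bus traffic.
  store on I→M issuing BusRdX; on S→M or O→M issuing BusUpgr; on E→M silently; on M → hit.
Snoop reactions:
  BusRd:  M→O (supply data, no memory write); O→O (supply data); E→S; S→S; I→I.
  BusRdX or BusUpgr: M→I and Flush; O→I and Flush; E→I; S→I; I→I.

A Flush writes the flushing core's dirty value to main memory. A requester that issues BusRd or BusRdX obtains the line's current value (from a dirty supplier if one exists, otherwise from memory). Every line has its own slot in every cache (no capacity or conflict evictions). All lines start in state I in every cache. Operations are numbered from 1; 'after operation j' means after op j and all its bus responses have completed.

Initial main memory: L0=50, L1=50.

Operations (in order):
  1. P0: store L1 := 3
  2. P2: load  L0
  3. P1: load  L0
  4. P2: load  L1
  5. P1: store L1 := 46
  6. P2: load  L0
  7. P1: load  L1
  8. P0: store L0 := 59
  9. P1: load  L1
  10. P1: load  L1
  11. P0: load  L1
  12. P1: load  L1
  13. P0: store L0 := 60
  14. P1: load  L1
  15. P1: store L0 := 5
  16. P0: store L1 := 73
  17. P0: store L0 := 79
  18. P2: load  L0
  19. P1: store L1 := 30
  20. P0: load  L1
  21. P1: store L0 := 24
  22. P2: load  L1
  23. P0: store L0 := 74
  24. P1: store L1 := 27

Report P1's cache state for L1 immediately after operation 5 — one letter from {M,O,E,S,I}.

[1] P0: store L1 := 3 | P0:M(3), P1:I, P2:I | bus: BusRdX
[2] P2: load  L0 | P0:I, P1:I, P2:E(50) | bus: BusRd
[3] P1: load  L0 | P0:I, P1:S(50), P2:S(50) | bus: BusRd
[4] P2: load  L1 | P0:O(3), P1:I, P2:S(3) | bus: BusRd
[5] P1: store L1 := 46 | P0:I, P1:M(46), P2:I | bus: BusRdX,Flush
[6] P2: load  L0 | P0:I, P1:S(50), P2:S(50) | bus: none
[7] P1: load  L1 | P0:I, P1:M(46), P2:I | bus: none
[8] P0: store L0 := 59 | P0:M(59), P1:I, P2:I | bus: BusRdX
[9] P1: load  L1 | P0:I, P1:M(46), P2:I | bus: none
[10] P1: load  L1 | P0:I, P1:M(46), P2:I | bus: none
[11] P0: load  L1 | P0:S(46), P1:O(46), P2:I | bus: BusRd
[12] P1: load  L1 | P0:S(46), P1:O(46), P2:I | bus: none
[13] P0: store L0 := 60 | P0:M(60), P1:I, P2:I | bus: none
[14] P1: load  L1 | P0:S(46), P1:O(46), P2:I | bus: none
[15] P1: store L0 := 5 | P0:I, P1:M(5), P2:I | bus: BusRdX,Flush
[16] P0: store L1 := 73 | P0:M(73), P1:I, P2:I | bus: BusUpgr,Flush
[17] P0: store L0 := 79 | P0:M(79), P1:I, P2:I | bus: BusRdX,Flush
[18] P2: load  L0 | P0:O(79), P1:I, P2:S(79) | bus: BusRd
[19] P1: store L1 := 30 | P0:I, P1:M(30), P2:I | bus: BusRdX,Flush
[20] P0: load  L1 | P0:S(30), P1:O(30), P2:I | bus: BusRd
[21] P1: store L0 := 24 | P0:I, P1:M(24), P2:I | bus: BusRdX,Flush
[22] P2: load  L1 | P0:S(30), P1:O(30), P2:S(30) | bus: BusRd
[23] P0: store L0 := 74 | P0:M(74), P1:I, P2:I | bus: BusRdX,Flush
[24] P1: store L1 := 27 | P0:I, P1:M(27), P2:I | bus: BusUpgr

state = M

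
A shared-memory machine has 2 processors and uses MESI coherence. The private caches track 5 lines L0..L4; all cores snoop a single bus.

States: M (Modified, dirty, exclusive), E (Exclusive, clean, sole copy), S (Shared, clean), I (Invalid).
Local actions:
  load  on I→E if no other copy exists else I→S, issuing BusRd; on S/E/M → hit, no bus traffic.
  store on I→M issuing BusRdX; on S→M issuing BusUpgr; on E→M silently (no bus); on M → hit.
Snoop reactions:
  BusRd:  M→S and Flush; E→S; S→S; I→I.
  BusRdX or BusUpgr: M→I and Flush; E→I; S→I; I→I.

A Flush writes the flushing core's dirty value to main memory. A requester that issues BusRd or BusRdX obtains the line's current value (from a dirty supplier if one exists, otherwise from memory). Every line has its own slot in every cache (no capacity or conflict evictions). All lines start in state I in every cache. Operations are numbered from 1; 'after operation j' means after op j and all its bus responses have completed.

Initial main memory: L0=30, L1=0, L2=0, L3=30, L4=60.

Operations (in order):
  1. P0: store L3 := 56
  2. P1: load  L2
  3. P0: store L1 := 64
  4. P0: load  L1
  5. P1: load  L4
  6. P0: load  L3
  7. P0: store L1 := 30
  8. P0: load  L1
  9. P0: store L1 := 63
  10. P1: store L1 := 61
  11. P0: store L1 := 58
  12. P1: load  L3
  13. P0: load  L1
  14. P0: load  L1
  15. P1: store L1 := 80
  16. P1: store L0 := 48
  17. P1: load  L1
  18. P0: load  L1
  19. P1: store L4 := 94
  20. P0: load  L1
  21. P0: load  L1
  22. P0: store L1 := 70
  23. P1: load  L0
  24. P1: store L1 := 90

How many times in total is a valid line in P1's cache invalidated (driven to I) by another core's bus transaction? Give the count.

invalidations = 2

  op1 P0: store L3 := 56 → M/I on L3; bus BusRdX; mem=30
  op2 P1: load  L2 → I/E on L2; bus BusRd; mem=0
  op3 P0: store L1 := 64 → M/I on L1; bus BusRdX; mem=0
  op4 P0: load  L1 → M/I on L1; bus (none); mem=0
  op5 P1: load  L4 → I/E on L4; bus BusRd; mem=60
  op6 P0: load  L3 → M/I on L3; bus (none); mem=30
  op7 P0: store L1 := 30 → M/I on L1; bus (none); mem=0
  op8 P0: load  L1 → M/I on L1; bus (none); mem=0
  op9 P0: store L1 := 63 → M/I on L1; bus (none); mem=0
  op10 P1: store L1 := 61 → I/M on L1; bus BusRdX Flush; mem=63
  op11 P0: store L1 := 58 → M/I on L1; bus BusRdX Flush; mem=61
  op12 P1: load  L3 → S/S on L3; bus BusRd Flush; mem=56
  op13 P0: load  L1 → M/I on L1; bus (none); mem=61
  op14 P0: load  L1 → M/I on L1; bus (none); mem=61
  op15 P1: store L1 := 80 → I/M on L1; bus BusRdX Flush; mem=58
  op16 P1: store L0 := 48 → I/M on L0; bus BusRdX; mem=30
  op17 P1: load  L1 → I/M on L1; bus (none); mem=58
  op18 P0: load  L1 → S/S on L1; bus BusRd Flush; mem=80
  op19 P1: store L4 := 94 → I/M on L4; bus (none); mem=60
  op20 P0: load  L1 → S/S on L1; bus (none); mem=80
  op21 P0: load  L1 → S/S on L1; bus (none); mem=80
  op22 P0: store L1 := 70 → M/I on L1; bus BusUpgr; mem=80
  op23 P1: load  L0 → I/M on L0; bus (none); mem=30
  op24 P1: store L1 := 90 → I/M on L1; bus BusRdX Flush; mem=70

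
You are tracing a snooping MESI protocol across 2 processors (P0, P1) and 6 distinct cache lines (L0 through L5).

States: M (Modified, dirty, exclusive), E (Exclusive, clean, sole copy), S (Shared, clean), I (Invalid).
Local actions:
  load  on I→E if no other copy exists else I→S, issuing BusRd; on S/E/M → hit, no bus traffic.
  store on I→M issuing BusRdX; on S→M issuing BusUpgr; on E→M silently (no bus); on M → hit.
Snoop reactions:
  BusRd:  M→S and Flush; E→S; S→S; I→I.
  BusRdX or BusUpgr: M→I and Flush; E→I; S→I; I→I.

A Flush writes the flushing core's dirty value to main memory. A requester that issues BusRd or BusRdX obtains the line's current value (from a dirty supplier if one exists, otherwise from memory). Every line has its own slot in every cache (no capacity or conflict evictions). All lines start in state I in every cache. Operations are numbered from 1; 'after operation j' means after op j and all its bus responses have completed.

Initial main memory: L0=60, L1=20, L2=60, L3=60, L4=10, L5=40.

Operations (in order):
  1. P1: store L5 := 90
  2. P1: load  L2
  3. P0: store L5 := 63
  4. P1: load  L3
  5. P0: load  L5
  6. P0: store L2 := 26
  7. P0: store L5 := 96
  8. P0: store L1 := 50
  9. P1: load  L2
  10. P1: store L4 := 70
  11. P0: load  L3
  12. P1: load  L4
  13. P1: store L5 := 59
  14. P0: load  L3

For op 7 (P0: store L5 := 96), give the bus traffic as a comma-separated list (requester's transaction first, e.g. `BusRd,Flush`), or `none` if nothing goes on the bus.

step 1: P1: store L5 := 90  ⟶  IM  (L5)  txn=BusRdX  M[L5]=40
step 2: P1: load  L2  ⟶  IE  (L2)  txn=BusRd  M[L2]=60
step 3: P0: store L5 := 63  ⟶  MI  (L5)  txn=BusRdX+Flush  M[L5]=90
step 4: P1: load  L3  ⟶  IE  (L3)  txn=BusRd  M[L3]=60
step 5: P0: load  L5  ⟶  MI  (L5)  txn=∅  M[L5]=90
step 6: P0: store L2 := 26  ⟶  MI  (L2)  txn=BusRdX  M[L2]=60
step 7: P0: store L5 := 96  ⟶  MI  (L5)  txn=∅  M[L5]=90
step 8: P0: store L1 := 50  ⟶  MI  (L1)  txn=BusRdX  M[L1]=20
step 9: P1: load  L2  ⟶  SS  (L2)  txn=BusRd+Flush  M[L2]=26
step 10: P1: store L4 := 70  ⟶  IM  (L4)  txn=BusRdX  M[L4]=10
step 11: P0: load  L3  ⟶  SS  (L3)  txn=BusRd  M[L3]=60
step 12: P1: load  L4  ⟶  IM  (L4)  txn=∅  M[L4]=10
step 13: P1: store L5 := 59  ⟶  IM  (L5)  txn=BusRdX+Flush  M[L5]=96
step 14: P0: load  L3  ⟶  SS  (L3)  txn=∅  M[L3]=60

bus = none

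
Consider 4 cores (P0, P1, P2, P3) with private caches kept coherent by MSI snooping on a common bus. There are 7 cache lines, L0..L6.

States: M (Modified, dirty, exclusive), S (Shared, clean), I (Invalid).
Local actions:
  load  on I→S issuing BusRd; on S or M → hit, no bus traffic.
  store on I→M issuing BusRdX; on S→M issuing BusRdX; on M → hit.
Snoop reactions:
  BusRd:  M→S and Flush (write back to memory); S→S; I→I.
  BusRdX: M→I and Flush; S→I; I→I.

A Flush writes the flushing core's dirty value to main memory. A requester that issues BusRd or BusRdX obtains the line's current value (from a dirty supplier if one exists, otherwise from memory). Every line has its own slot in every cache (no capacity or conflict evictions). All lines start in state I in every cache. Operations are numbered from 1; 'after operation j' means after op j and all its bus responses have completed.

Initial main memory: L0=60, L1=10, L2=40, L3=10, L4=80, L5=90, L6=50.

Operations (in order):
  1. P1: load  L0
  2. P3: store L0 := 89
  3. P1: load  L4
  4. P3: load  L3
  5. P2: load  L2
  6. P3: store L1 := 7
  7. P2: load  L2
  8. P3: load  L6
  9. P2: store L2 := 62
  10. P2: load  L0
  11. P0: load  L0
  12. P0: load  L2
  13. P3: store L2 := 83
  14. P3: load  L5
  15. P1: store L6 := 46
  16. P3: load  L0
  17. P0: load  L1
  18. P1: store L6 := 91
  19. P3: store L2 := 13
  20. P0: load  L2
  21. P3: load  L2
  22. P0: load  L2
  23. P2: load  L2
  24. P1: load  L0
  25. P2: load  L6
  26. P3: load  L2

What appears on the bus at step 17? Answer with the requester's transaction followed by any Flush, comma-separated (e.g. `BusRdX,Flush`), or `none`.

[1] P1: load  L0 | P0:I, P1:S(60), P2:I, P3:I | bus: BusRd
[2] P3: store L0 := 89 | P0:I, P1:I, P2:I, P3:M(89) | bus: BusRdX
[3] P1: load  L4 | P0:I, P1:S(80), P2:I, P3:I | bus: BusRd
[4] P3: load  L3 | P0:I, P1:I, P2:I, P3:S(10) | bus: BusRd
[5] P2: load  L2 | P0:I, P1:I, P2:S(40), P3:I | bus: BusRd
[6] P3: store L1 := 7 | P0:I, P1:I, P2:I, P3:M(7) | bus: BusRdX
[7] P2: load  L2 | P0:I, P1:I, P2:S(40), P3:I | bus: none
[8] P3: load  L6 | P0:I, P1:I, P2:I, P3:S(50) | bus: BusRd
[9] P2: store L2 := 62 | P0:I, P1:I, P2:M(62), P3:I | bus: BusRdX
[10] P2: load  L0 | P0:I, P1:I, P2:S(89), P3:S(89) | bus: BusRd,Flush
[11] P0: load  L0 | P0:S(89), P1:I, P2:S(89), P3:S(89) | bus: BusRd
[12] P0: load  L2 | P0:S(62), P1:I, P2:S(62), P3:I | bus: BusRd,Flush
[13] P3: store L2 := 83 | P0:I, P1:I, P2:I, P3:M(83) | bus: BusRdX
[14] P3: load  L5 | P0:I, P1:I, P2:I, P3:S(90) | bus: BusRd
[15] P1: store L6 := 46 | P0:I, P1:M(46), P2:I, P3:I | bus: BusRdX
[16] P3: load  L0 | P0:S(89), P1:I, P2:S(89), P3:S(89) | bus: none
[17] P0: load  L1 | P0:S(7), P1:I, P2:I, P3:S(7) | bus: BusRd,Flush
[18] P1: store L6 := 91 | P0:I, P1:M(91), P2:I, P3:I | bus: none
[19] P3: store L2 := 13 | P0:I, P1:I, P2:I, P3:M(13) | bus: none
[20] P0: load  L2 | P0:S(13), P1:I, P2:I, P3:S(13) | bus: BusRd,Flush
[21] P3: load  L2 | P0:S(13), P1:I, P2:I, P3:S(13) | bus: none
[22] P0: load  L2 | P0:S(13), P1:I, P2:I, P3:S(13) | bus: none
[23] P2: load  L2 | P0:S(13), P1:I, P2:S(13), P3:S(13) | bus: BusRd
[24] P1: load  L0 | P0:S(89), P1:S(89), P2:S(89), P3:S(89) | bus: BusRd
[25] P2: load  L6 | P0:I, P1:S(91), P2:S(91), P3:I | bus: BusRd,Flush
[26] P3: load  L2 | P0:S(13), P1:I, P2:S(13), P3:S(13) | bus: none

bus = BusRd,Flush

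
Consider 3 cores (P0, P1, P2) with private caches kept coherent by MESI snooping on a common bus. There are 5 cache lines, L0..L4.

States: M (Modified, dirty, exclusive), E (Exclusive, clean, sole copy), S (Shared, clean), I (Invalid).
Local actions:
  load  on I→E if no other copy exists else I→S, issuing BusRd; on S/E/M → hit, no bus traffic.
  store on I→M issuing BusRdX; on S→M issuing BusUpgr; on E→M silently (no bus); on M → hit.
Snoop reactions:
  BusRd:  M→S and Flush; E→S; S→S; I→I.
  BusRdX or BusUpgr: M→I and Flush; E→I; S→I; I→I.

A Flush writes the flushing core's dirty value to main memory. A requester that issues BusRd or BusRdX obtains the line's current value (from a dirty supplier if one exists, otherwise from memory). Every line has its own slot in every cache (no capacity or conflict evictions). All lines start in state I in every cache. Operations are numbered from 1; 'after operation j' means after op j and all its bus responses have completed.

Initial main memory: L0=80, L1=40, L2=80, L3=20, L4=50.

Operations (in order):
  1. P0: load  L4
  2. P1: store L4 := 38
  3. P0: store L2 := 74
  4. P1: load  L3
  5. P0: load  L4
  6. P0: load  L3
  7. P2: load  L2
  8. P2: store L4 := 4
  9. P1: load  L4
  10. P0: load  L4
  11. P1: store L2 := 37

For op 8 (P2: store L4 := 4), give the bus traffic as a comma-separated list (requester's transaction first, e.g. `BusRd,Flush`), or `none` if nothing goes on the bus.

[1] P0: load  L4 | P0:E(50), P1:I, P2:I | bus: BusRd
[2] P1: store L4 := 38 | P0:I, P1:M(38), P2:I | bus: BusRdX
[3] P0: store L2 := 74 | P0:M(74), P1:I, P2:I | bus: BusRdX
[4] P1: load  L3 | P0:I, P1:E(20), P2:I | bus: BusRd
[5] P0: load  L4 | P0:S(38), P1:S(38), P2:I | bus: BusRd,Flush
[6] P0: load  L3 | P0:S(20), P1:S(20), P2:I | bus: BusRd
[7] P2: load  L2 | P0:S(74), P1:I, P2:S(74) | bus: BusRd,Flush
[8] P2: store L4 := 4 | P0:I, P1:I, P2:M(4) | bus: BusRdX
[9] P1: load  L4 | P0:I, P1:S(4), P2:S(4) | bus: BusRd,Flush
[10] P0: load  L4 | P0:S(4), P1:S(4), P2:S(4) | bus: BusRd
[11] P1: store L2 := 37 | P0:I, P1:M(37), P2:I | bus: BusRdX

bus = BusRdX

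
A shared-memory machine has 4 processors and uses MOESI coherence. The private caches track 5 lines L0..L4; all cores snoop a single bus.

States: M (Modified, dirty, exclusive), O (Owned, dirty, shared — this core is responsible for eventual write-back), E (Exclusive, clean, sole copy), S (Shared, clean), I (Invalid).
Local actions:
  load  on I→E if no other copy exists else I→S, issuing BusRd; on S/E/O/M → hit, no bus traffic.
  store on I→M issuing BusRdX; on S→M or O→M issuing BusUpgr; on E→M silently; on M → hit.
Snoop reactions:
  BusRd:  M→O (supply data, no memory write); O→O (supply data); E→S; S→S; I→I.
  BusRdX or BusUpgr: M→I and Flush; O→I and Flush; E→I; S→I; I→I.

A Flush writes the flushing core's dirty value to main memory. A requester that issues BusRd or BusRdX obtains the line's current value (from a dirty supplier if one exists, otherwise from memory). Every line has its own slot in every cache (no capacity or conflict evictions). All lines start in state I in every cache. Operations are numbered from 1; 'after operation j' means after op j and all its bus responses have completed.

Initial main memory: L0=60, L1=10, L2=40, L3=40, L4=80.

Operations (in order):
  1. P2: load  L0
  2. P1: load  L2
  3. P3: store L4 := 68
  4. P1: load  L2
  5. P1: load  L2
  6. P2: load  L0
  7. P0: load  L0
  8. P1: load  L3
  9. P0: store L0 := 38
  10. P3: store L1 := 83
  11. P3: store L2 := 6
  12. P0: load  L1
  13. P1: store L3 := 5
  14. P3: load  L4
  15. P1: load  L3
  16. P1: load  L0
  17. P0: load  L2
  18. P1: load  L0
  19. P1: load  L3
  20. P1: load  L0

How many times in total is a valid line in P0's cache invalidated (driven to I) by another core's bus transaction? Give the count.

[1] P2: load  L0 | P0:I, P1:I, P2:E(60), P3:I | bus: BusRd
[2] P1: load  L2 | P0:I, P1:E(40), P2:I, P3:I | bus: BusRd
[3] P3: store L4 := 68 | P0:I, P1:I, P2:I, P3:M(68) | bus: BusRdX
[4] P1: load  L2 | P0:I, P1:E(40), P2:I, P3:I | bus: none
[5] P1: load  L2 | P0:I, P1:E(40), P2:I, P3:I | bus: none
[6] P2: load  L0 | P0:I, P1:I, P2:E(60), P3:I | bus: none
[7] P0: load  L0 | P0:S(60), P1:I, P2:S(60), P3:I | bus: BusRd
[8] P1: load  L3 | P0:I, P1:E(40), P2:I, P3:I | bus: BusRd
[9] P0: store L0 := 38 | P0:M(38), P1:I, P2:I, P3:I | bus: BusUpgr
[10] P3: store L1 := 83 | P0:I, P1:I, P2:I, P3:M(83) | bus: BusRdX
[11] P3: store L2 := 6 | P0:I, P1:I, P2:I, P3:M(6) | bus: BusRdX
[12] P0: load  L1 | P0:S(83), P1:I, P2:I, P3:O(83) | bus: BusRd
[13] P1: store L3 := 5 | P0:I, P1:M(5), P2:I, P3:I | bus: none
[14] P3: load  L4 | P0:I, P1:I, P2:I, P3:M(68) | bus: none
[15] P1: load  L3 | P0:I, P1:M(5), P2:I, P3:I | bus: none
[16] P1: load  L0 | P0:O(38), P1:S(38), P2:I, P3:I | bus: BusRd
[17] P0: load  L2 | P0:S(6), P1:I, P2:I, P3:O(6) | bus: BusRd
[18] P1: load  L0 | P0:O(38), P1:S(38), P2:I, P3:I | bus: none
[19] P1: load  L3 | P0:I, P1:M(5), P2:I, P3:I | bus: none
[20] P1: load  L0 | P0:O(38), P1:S(38), P2:I, P3:I | bus: none

invalidations = 0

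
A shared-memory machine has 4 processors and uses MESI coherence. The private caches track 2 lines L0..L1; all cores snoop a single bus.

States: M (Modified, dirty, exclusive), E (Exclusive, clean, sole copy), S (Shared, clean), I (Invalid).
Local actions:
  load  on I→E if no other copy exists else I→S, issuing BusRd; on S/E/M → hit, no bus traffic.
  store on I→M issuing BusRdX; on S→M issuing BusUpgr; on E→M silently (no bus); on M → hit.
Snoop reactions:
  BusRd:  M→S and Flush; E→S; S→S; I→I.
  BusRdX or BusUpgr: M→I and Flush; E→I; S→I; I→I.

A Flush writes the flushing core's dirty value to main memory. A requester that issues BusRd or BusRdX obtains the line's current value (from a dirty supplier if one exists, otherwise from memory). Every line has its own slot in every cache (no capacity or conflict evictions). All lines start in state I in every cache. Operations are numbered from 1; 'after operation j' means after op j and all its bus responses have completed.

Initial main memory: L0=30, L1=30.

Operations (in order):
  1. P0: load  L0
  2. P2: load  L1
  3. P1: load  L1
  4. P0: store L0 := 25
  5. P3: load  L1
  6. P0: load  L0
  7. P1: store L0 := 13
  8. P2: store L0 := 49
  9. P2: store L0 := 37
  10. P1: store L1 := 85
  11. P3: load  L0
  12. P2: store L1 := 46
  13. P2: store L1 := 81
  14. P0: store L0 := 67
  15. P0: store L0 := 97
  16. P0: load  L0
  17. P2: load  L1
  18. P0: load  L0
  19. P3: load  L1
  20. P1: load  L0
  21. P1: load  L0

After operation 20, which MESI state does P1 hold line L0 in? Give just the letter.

  op1 P0: load  L0 → E/I/I/I on L0; bus BusRd; mem=30
  op2 P2: load  L1 → I/I/E/I on L1; bus BusRd; mem=30
  op3 P1: load  L1 → I/S/S/I on L1; bus BusRd; mem=30
  op4 P0: store L0 := 25 → M/I/I/I on L0; bus (none); mem=30
  op5 P3: load  L1 → I/S/S/S on L1; bus BusRd; mem=30
  op6 P0: load  L0 → M/I/I/I on L0; bus (none); mem=30
  op7 P1: store L0 := 13 → I/M/I/I on L0; bus BusRdX Flush; mem=25
  op8 P2: store L0 := 49 → I/I/M/I on L0; bus BusRdX Flush; mem=13
  op9 P2: store L0 := 37 → I/I/M/I on L0; bus (none); mem=13
  op10 P1: store L1 := 85 → I/M/I/I on L1; bus BusUpgr; mem=30
  op11 P3: load  L0 → I/I/S/S on L0; bus BusRd Flush; mem=37
  op12 P2: store L1 := 46 → I/I/M/I on L1; bus BusRdX Flush; mem=85
  op13 P2: store L1 := 81 → I/I/M/I on L1; bus (none); mem=85
  op14 P0: store L0 := 67 → M/I/I/I on L0; bus BusRdX; mem=37
  op15 P0: store L0 := 97 → M/I/I/I on L0; bus (none); mem=37
  op16 P0: load  L0 → M/I/I/I on L0; bus (none); mem=37
  op17 P2: load  L1 → I/I/M/I on L1; bus (none); mem=85
  op18 P0: load  L0 → M/I/I/I on L0; bus (none); mem=37
  op19 P3: load  L1 → I/I/S/S on L1; bus BusRd Flush; mem=81
  op20 P1: load  L0 → S/S/I/I on L0; bus BusRd Flush; mem=97
  op21 P1: load  L0 → S/S/I/I on L0; bus (none); mem=97

state = S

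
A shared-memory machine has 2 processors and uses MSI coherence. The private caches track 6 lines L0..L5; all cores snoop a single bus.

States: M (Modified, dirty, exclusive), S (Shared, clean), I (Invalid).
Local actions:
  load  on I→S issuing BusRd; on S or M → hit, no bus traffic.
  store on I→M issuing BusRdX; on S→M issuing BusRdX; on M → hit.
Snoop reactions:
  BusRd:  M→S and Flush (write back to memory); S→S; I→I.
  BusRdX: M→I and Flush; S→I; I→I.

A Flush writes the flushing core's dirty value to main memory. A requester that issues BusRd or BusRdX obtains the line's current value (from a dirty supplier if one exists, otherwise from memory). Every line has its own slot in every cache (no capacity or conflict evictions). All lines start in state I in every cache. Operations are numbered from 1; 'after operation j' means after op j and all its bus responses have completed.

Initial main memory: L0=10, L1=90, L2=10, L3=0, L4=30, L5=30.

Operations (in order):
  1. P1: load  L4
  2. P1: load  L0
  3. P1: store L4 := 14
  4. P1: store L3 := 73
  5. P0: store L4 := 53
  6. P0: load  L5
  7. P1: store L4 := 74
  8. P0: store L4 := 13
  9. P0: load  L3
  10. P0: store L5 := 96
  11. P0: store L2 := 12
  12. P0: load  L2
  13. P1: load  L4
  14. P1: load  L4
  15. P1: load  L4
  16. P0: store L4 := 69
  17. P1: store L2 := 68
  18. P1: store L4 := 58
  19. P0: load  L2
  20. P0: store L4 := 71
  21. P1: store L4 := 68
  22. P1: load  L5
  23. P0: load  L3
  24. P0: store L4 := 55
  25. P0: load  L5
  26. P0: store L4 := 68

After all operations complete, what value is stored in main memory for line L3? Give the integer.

memory[L3] = 73

1. P1: load  L4  bus=[BusRd]  L4: P0=I P1=S  mem[L4]=30
2. P1: load  L0  bus=[BusRd]  L0: P0=I P1=S  mem[L0]=10
3. P1: store L4 := 14  bus=[BusRdX]  L4: P0=I P1=M  mem[L4]=30
4. P1: store L3 := 73  bus=[BusRdX]  L3: P0=I P1=M  mem[L3]=0
5. P0: store L4 := 53  bus=[BusRdX,Flush]  L4: P0=M P1=I  mem[L4]=14
6. P0: load  L5  bus=[BusRd]  L5: P0=S P1=I  mem[L5]=30
7. P1: store L4 := 74  bus=[BusRdX,Flush]  L4: P0=I P1=M  mem[L4]=53
8. P0: store L4 := 13  bus=[BusRdX,Flush]  L4: P0=M P1=I  mem[L4]=74
9. P0: load  L3  bus=[BusRd,Flush]  L3: P0=S P1=S  mem[L3]=73
10. P0: store L5 := 96  bus=[BusRdX]  L5: P0=M P1=I  mem[L5]=30
11. P0: store L2 := 12  bus=[BusRdX]  L2: P0=M P1=I  mem[L2]=10
12. P0: load  L2  bus=[-]  L2: P0=M P1=I  mem[L2]=10
13. P1: load  L4  bus=[BusRd,Flush]  L4: P0=S P1=S  mem[L4]=13
14. P1: load  L4  bus=[-]  L4: P0=S P1=S  mem[L4]=13
15. P1: load  L4  bus=[-]  L4: P0=S P1=S  mem[L4]=13
16. P0: store L4 := 69  bus=[BusRdX]  L4: P0=M P1=I  mem[L4]=13
17. P1: store L2 := 68  bus=[BusRdX,Flush]  L2: P0=I P1=M  mem[L2]=12
18. P1: store L4 := 58  bus=[BusRdX,Flush]  L4: P0=I P1=M  mem[L4]=69
19. P0: load  L2  bus=[BusRd,Flush]  L2: P0=S P1=S  mem[L2]=68
20. P0: store L4 := 71  bus=[BusRdX,Flush]  L4: P0=M P1=I  mem[L4]=58
21. P1: store L4 := 68  bus=[BusRdX,Flush]  L4: P0=I P1=M  mem[L4]=71
22. P1: load  L5  bus=[BusRd,Flush]  L5: P0=S P1=S  mem[L5]=96
23. P0: load  L3  bus=[-]  L3: P0=S P1=S  mem[L3]=73
24. P0: store L4 := 55  bus=[BusRdX,Flush]  L4: P0=M P1=I  mem[L4]=68
25. P0: load  L5  bus=[-]  L5: P0=S P1=S  mem[L5]=96
26. P0: store L4 := 68  bus=[-]  L4: P0=M P1=I  mem[L4]=68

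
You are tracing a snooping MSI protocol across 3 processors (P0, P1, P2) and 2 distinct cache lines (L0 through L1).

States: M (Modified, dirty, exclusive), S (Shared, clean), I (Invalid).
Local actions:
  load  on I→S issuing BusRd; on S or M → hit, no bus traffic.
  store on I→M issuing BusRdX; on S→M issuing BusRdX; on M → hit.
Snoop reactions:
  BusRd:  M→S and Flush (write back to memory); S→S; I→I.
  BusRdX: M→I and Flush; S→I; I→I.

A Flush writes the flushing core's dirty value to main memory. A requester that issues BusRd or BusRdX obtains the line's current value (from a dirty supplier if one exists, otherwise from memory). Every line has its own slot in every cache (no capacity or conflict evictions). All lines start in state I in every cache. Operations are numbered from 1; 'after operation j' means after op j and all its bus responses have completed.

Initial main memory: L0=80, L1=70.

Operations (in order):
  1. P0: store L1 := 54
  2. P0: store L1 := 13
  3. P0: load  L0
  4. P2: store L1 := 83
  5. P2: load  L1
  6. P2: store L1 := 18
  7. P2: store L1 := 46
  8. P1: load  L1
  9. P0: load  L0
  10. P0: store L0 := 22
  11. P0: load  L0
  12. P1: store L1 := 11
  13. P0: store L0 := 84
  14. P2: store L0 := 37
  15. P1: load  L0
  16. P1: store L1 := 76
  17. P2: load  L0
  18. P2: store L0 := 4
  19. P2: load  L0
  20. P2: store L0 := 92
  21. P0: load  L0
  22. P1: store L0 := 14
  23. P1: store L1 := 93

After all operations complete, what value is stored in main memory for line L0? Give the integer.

  op1 P0: store L1 := 54 → M/I/I on L1; bus BusRdX; mem=70
  op2 P0: store L1 := 13 → M/I/I on L1; bus (none); mem=70
  op3 P0: load  L0 → S/I/I on L0; bus BusRd; mem=80
  op4 P2: store L1 := 83 → I/I/M on L1; bus BusRdX Flush; mem=13
  op5 P2: load  L1 → I/I/M on L1; bus (none); mem=13
  op6 P2: store L1 := 18 → I/I/M on L1; bus (none); mem=13
  op7 P2: store L1 := 46 → I/I/M on L1; bus (none); mem=13
  op8 P1: load  L1 → I/S/S on L1; bus BusRd Flush; mem=46
  op9 P0: load  L0 → S/I/I on L0; bus (none); mem=80
  op10 P0: store L0 := 22 → M/I/I on L0; bus BusRdX; mem=80
  op11 P0: load  L0 → M/I/I on L0; bus (none); mem=80
  op12 P1: store L1 := 11 → I/M/I on L1; bus BusRdX; mem=46
  op13 P0: store L0 := 84 → M/I/I on L0; bus (none); mem=80
  op14 P2: store L0 := 37 → I/I/M on L0; bus BusRdX Flush; mem=84
  op15 P1: load  L0 → I/S/S on L0; bus BusRd Flush; mem=37
  op16 P1: store L1 := 76 → I/M/I on L1; bus (none); mem=46
  op17 P2: load  L0 → I/S/S on L0; bus (none); mem=37
  op18 P2: store L0 := 4 → I/I/M on L0; bus BusRdX; mem=37
  op19 P2: load  L0 → I/I/M on L0; bus (none); mem=37
  op20 P2: store L0 := 92 → I/I/M on L0; bus (none); mem=37
  op21 P0: load  L0 → S/I/S on L0; bus BusRd Flush; mem=92
  op22 P1: store L0 := 14 → I/M/I on L0; bus BusRdX; mem=92
  op23 P1: store L1 := 93 → I/M/I on L1; bus (none); mem=46

memory[L0] = 92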